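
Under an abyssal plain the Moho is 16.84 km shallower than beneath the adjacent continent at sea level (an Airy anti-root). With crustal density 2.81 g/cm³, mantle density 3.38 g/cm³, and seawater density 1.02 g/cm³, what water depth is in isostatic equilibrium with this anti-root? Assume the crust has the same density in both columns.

5.36 km

Replacing a thickness d of crust by seawater at the top must be balanced by replacing crust with mantle at the base: d (ρ_c − ρ_w) = a (ρ_m − ρ_c).
d = a (ρ_m − ρ_c)/(ρ_c − ρ_w) = 16.84 km × 0.57/1.79 = 5.36 km.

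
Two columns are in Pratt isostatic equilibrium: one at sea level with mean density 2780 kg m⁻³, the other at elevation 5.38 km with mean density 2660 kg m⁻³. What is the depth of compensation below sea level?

ρ_ref D = ρ (D + h) → D (ρ_ref − ρ) = ρ h.
D = ρ h/(ρ_ref − ρ) = 2660 × 5.38 km/(2780 − 2660) = 119 km.

119 km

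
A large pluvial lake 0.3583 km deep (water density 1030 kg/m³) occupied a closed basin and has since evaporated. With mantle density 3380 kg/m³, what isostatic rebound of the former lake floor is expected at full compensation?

0.109 km

u = d ρ_w/ρ_m = 0.3583 km × 1030/3380 = 0.109 km.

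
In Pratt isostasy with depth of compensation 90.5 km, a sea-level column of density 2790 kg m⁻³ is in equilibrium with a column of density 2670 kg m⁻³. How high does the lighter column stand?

ρ_ref D = ρ (D + h) → h = D (ρ_ref − ρ)/ρ.
h = 90.5 km × (2790 − 2670)/2670 = 4.07 km.

4.07 km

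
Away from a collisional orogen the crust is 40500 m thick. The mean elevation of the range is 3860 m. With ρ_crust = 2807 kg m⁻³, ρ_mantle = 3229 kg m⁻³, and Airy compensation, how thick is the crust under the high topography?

Root depth r = h ρ_c / (ρ_m − ρ_c) = 3860 m × 2807 / 422 = 25680 m.
Total thickness = T + h + r = 40500 m + 3860 m + 25680 m = 70000 m.

70000 m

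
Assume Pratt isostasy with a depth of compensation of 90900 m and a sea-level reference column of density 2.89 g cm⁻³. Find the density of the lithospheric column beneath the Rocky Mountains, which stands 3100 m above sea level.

Pratt balance: ρ_ref D = ρ (D + h).
ρ = ρ_ref D/(D + h) = 2.89 × 90900 m/(90900 m + 3100 m) = 2.79 g cm⁻³.

2.79 g cm⁻³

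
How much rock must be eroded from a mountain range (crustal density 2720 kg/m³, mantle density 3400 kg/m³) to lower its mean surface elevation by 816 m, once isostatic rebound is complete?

Net drop Δ = e − u = e − e ρ_c/ρ_m = e (ρ_m − ρ_c)/ρ_m.
e = Δ ρ_m/(ρ_m − ρ_c) = 816 m × 3400/680 = 4080 m.

4080 m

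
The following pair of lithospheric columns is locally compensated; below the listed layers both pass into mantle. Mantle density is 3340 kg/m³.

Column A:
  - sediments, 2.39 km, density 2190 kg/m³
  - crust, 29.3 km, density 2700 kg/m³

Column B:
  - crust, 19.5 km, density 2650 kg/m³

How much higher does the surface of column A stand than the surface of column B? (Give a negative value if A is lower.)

2.41 km

For any compensation level in the mantle, the mantle terms cancel and isostasy reduces to e = (Σt_A − Σt_B) − (Σ(ρt)_A − Σ(ρt)_B) / ρ_m.
Σt_A = 31.69 km; Σt_B = 19.5 km; Σ(ρt)_A = 84344.1; Σ(ρt)_B = 51675 (in km·kg/m³).
e = (31.69 − 19.5) − (84344.1 − 51675) / 3340 = 2.41 km.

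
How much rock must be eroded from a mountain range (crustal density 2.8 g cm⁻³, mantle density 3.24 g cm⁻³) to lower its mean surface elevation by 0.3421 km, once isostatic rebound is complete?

2.52 km

Net drop Δ = e − u = e − e ρ_c/ρ_m = e (ρ_m − ρ_c)/ρ_m.
e = Δ ρ_m/(ρ_m − ρ_c) = 0.3421 km × 3.24/0.44 = 2.52 km.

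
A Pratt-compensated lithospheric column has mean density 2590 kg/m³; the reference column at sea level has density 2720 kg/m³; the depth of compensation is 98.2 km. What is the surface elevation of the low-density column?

ρ_ref D = ρ (D + h) → h = D (ρ_ref − ρ)/ρ.
h = 98.2 km × (2720 − 2590)/2590 = 4.93 km.

4.93 km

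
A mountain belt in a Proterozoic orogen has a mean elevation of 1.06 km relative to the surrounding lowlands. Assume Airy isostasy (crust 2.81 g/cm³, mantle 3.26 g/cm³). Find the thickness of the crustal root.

By Archimedes' principle applied to the lithosphere: the weight of the topography is balanced by the buoyancy of the root, ρ_c h = (ρ_m − ρ_c) r.
r = h · ρ_c / (ρ_m − ρ_c) = 1.06 km × 2.81 / (3.26 − 2.81) = 6.62 km.

6.62 km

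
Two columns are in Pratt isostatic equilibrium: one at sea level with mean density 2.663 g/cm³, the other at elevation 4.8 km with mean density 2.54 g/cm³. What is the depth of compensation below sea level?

ρ_ref D = ρ (D + h) → D (ρ_ref − ρ) = ρ h.
D = ρ h/(ρ_ref − ρ) = 2.54 × 4.8 km/(2.663 − 2.54) = 99.1 km.

99.1 km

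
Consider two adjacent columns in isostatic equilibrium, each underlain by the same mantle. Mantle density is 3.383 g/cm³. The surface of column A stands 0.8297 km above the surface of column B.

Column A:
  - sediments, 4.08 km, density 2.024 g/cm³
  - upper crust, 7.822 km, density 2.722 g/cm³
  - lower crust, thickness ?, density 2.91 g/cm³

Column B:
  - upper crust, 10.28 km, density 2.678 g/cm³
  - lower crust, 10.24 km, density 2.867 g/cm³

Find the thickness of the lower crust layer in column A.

Take the compensation level at the base of the deeper column (depth z_c below the surface of column A) and equate Σ ρ_i t_i down to z_c; mantle fills any gap and the z_c terms cancel.
Column A: 4.08×2.024 + 7.822×2.722 + x×2.91 + (z_c − 11.902 − x)×3.383
Column B: 0.8297×0 + 10.28×2.678 + 10.24×2.867 + (z_c − 0.8297 − 20.52)×3.383
The z_c×3.383 term appears on both sides and cancels. Collect the known terms of each column as K = Σ(ρt)_known − 3.383 × (depth of known layers): K_A = 29.549404 − 3.383×11.902 = −10.715062; K_B = 56.88792 − 3.383×(0.8297 + 20.52) = −15.3381151.
Balance: K_A − x×(3.383 − 2.91) = K_B, so x = (K_A − K_B)/(3.383 − 2.91) = 4.62305/0.473 = 9.77 km.

9.77 km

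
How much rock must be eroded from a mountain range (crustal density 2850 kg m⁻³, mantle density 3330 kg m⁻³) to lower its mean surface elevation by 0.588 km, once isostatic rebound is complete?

Net drop Δ = e − u = e − e ρ_c/ρ_m = e (ρ_m − ρ_c)/ρ_m.
e = Δ ρ_m/(ρ_m − ρ_c) = 0.588 km × 3330/480 = 4.08 km.

4.08 km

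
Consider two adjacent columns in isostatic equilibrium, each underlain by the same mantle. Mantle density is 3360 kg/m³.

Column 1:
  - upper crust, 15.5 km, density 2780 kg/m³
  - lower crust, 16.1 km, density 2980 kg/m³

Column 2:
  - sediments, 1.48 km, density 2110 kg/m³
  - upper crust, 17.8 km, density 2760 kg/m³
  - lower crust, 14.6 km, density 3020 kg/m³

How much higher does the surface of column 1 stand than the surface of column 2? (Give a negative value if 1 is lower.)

For any compensation level in the mantle, the mantle terms cancel and isostasy reduces to e = (Σt_1 − Σt_2) − (Σ(ρt)_1 − Σ(ρt)_2) / ρ_m.
Σt_1 = 31.6 km; Σt_2 = 33.88 km; Σ(ρt)_1 = 91068; Σ(ρt)_2 = 96342.8 (in km·kg/m³).
e = (31.6 − 33.88) − (91068 − 96342.8) / 3360 = −0.71 km.

−0.71 km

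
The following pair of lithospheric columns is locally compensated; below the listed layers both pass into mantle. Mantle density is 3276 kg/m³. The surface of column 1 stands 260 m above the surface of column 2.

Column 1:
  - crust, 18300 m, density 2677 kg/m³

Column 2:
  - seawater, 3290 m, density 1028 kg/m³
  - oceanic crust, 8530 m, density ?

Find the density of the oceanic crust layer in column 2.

2960 kg/m³

Take the compensation level at the base of the deeper column (depth z_c below the surface of column 1) and equate Σ ρ_i t_i down to z_c; mantle fills any gap and the z_c terms cancel.
Column 1: 18300×2677 + (z_c − 18300)×3276
Column 2: 260×0 + 3290×1028 + 8530×ρ + (z_c − 260 − 11820)×3276
The z_c×3276 term appears on both sides and cancels. Collect the known terms of each column as K = Σ(ρt)_known − 3276 × (depth of known layers): K_1 = 48989100 − 3276×18300 = −10961700; K_2 = 3382120 − 3276×(260 + 11820) = −36191960.
Balance: K_1 = K_2 + 8530×ρ, so ρ = (K_1 − K_2)/8530 = 25230300/8530 = 2960 kg/m³.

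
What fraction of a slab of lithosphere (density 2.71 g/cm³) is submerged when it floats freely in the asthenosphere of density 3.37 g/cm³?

Submerged fraction = ρ_obj/ρ_fluid = 2.71/3.37 = 0.804.

0.804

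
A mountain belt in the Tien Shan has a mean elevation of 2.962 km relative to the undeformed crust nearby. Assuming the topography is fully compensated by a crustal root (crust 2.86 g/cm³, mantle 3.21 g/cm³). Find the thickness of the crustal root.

24.2 km

Isostatic balance requires: the weight of the topography is balanced by the buoyancy of the root, ρ_c h = (ρ_m − ρ_c) r.
r = h · ρ_c / (ρ_m − ρ_c) = 2.962 km × 2.86 / (3.21 − 2.86) = 24.2 km.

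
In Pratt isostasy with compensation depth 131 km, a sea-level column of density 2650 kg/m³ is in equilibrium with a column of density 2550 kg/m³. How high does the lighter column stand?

5.14 km

ρ_ref D = ρ (D + h) → h = D (ρ_ref − ρ)/ρ.
h = 131 km × (2650 − 2550)/2550 = 5.14 km.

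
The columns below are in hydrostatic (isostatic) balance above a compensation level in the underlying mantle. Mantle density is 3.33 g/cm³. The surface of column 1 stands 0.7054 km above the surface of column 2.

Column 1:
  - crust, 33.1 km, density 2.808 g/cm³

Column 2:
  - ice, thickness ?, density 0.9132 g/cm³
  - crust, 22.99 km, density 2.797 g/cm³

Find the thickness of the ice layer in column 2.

1.11 km

Take the compensation level at the base of the deeper column (depth z_c below the surface of column 1) and equate Σ ρ_i t_i down to z_c; mantle fills any gap and the z_c terms cancel.
Column 1: 33.1×2.808 + (z_c − 33.1)×3.33
Column 2: 0.7054×0 + x×0.9132 + 22.99×2.797 + (z_c − 0.7054 − 22.99 − x)×3.33
The z_c×3.33 term appears on both sides and cancels. Collect the known terms of each column as K = Σ(ρt)_known − 3.33 × (depth of known layers): K_1 = 92.9448 − 3.33×33.1 = −17.2782; K_2 = 64.30303 − 3.33×(0.7054 + 22.99) = −14.602652.
Balance: K_1 = K_2 − x×(3.33 − 0.9132), so x = (K_2 − K_1)/(3.33 − 0.9132) = 2.67555/2.4168 = 1.11 km.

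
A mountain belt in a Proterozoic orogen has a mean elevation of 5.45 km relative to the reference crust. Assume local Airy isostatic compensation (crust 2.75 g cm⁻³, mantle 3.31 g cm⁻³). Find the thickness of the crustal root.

Equating mass per unit area of the two columns: the weight of the topography is balanced by the buoyancy of the root, ρ_c h = (ρ_m − ρ_c) r.
r = h · ρ_c / (ρ_m − ρ_c) = 5.45 km × 2.75 / (3.31 − 2.75) = 26.8 km.

26.8 km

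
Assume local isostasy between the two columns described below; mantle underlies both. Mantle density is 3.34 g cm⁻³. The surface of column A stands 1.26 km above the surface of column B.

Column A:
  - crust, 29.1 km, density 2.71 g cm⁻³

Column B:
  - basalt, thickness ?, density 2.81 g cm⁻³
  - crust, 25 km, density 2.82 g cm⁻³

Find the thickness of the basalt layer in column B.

Take the compensation level at the base of the deeper column (depth z_c below the surface of column A) and equate Σ ρ_i t_i down to z_c; mantle fills any gap and the z_c terms cancel.
Column A: 29.1×2.71 + (z_c − 29.1)×3.34
Column B: 1.26×0 + x×2.81 + 25×2.82 + (z_c − 1.26 − 25 − x)×3.34
The z_c×3.34 term appears on both sides and cancels. Collect the known terms of each column as K = Σ(ρt)_known − 3.34 × (depth of known layers): K_A = 78.861 − 3.34×29.1 = −18.333; K_B = 70.5 − 3.34×(1.26 + 25) = −17.2084.
Balance: K_A = K_B − x×(3.34 − 2.81), so x = (K_B − K_A)/(3.34 − 2.81) = 1.1246/0.53 = 2.12 km.

2.12 km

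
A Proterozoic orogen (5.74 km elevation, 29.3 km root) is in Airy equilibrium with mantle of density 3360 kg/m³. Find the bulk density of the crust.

2810 kg/m³

ρ_c h = (ρ_m − ρ_c) r → ρ_c (h + r) = ρ_m r → ρ_c = ρ_m r / (h + r).
ρ_c = 3360 × 29.3 km / (5.74 km + 29.3 km) = 2810 kg/m³.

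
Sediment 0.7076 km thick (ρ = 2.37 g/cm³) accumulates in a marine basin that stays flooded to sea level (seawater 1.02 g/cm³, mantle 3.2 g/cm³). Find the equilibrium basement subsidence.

0.438 km

Submarine loading: the sediment displaces seawater, and the subsidence is in turn flooded, so s (ρ_m − ρ_w) = t (ρ_sed − ρ_w).
s = 0.7076 km × (2.37 − 1.02) / (3.2 − 1.02) = 0.438 km.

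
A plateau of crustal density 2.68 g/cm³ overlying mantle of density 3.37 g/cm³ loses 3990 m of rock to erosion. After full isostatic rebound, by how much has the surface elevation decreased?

Rebound u = e ρ_c/ρ_m = 3990 m × 2.68/3.37 = 3173 m.
Net surface drop = e − u = 3990 m − 3173 m = e (ρ_m − ρ_c)/ρ_m = 817 m.

817 m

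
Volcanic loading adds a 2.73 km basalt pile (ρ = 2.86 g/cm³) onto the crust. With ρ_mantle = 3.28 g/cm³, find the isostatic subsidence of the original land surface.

Subaerial loading: s = t ρ_load / ρ_m.
s = 2.73 km × 2.86/3.28 = 2.38 km.

2.38 km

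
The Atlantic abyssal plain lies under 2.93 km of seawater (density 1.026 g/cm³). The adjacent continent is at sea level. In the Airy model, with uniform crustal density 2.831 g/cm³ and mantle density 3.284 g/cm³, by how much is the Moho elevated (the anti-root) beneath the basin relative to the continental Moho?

11.7 km

Equating mass per unit area of the two columns: replacing crust with seawater at the top is compensated by replacing crust with mantle at the base: d (ρ_c − ρ_w) = a (ρ_m − ρ_c).
a = d (ρ_c − ρ_w)/(ρ_m − ρ_c) = 2.93 km × 1.805/0.453 = 11.7 km.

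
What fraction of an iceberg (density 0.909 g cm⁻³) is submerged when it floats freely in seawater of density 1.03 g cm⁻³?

Submerged fraction = ρ_obj/ρ_fluid = 0.909/1.03 = 0.883.

0.883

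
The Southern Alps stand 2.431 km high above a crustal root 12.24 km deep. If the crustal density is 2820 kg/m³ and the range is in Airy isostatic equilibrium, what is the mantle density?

Airy balance: ρ_c h = (ρ_m − ρ_c) r → ρ_m = ρ_c (1 + h/r).
ρ_m = 2820 × (1 + 2.431 km/12.24 km) = 3380 kg/m³.

3380 kg/m³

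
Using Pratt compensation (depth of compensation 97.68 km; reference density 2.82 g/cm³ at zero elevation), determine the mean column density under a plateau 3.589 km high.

Pratt balance: ρ_ref D = ρ (D + h).
ρ = ρ_ref D/(D + h) = 2.82 × 97.68 km/(97.68 km + 3.589 km) = 2.72 g/cm³.

2.72 g/cm³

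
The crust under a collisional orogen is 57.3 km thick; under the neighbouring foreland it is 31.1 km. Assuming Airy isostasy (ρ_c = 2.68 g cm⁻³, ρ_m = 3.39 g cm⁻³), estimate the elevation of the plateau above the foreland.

Excess crust Δ = 57.3 km − 31.1 km = 26.2 km, split between elevation h and root r with h + r = Δ.
Airy balance ρ_c h = (ρ_m − ρ_c) r gives r = h ρ_c/(ρ_m − ρ_c), so h (1 + ρ_c/(ρ_m − ρ_c)) = Δ, i.e. h = Δ (ρ_m − ρ_c)/ρ_m.
h = 26.2 km × 0.71/3.39 = 5.49 km.

5.49 km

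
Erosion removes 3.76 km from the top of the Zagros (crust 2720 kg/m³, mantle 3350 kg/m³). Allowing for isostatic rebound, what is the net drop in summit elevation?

0.707 km

Rebound u = e ρ_c/ρ_m = 3.76 km × 2720/3350 = 3.053 km.
Net surface drop = e − u = 3.76 km − 3.053 km = e (ρ_m − ρ_c)/ρ_m = 0.707 km.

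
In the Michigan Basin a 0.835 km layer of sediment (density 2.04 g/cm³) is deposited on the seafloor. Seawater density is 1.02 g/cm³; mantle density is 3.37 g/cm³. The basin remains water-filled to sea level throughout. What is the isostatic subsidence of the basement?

0.362 km

Submarine loading: the sediment displaces seawater, and the subsidence is in turn flooded, so s (ρ_m − ρ_w) = t (ρ_sed − ρ_w).
s = 0.835 km × (2.04 − 1.02) / (3.37 − 1.02) = 0.362 km.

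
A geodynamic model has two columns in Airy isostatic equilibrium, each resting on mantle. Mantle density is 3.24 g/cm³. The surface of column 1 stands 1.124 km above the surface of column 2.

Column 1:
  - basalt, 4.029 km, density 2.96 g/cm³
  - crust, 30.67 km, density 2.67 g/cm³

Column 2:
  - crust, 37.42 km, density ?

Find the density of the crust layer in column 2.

Take the compensation level at the base of the deeper column (depth z_c below the surface of column 1) and equate Σ ρ_i t_i down to z_c; mantle fills any gap and the z_c terms cancel.
Column 1: 4.029×2.96 + 30.67×2.67 + (z_c − 34.699)×3.24
Column 2: 1.124×0 + 37.42×ρ + (z_c − 1.124 − 37.42)×3.24
The z_c×3.24 term appears on both sides and cancels. Collect the known terms of each column as K = Σ(ρt)_known − 3.24 × (depth of known layers): K_1 = 93.81474 − 3.24×34.699 = −18.61002; K_2 = 0 − 3.24×(1.124 + 37.42) = −124.88256.
Balance: K_1 = K_2 + 37.42×ρ, so ρ = (K_1 − K_2)/37.42 = 106.273/37.42 = 2.84 g/cm³.

2.84 g/cm³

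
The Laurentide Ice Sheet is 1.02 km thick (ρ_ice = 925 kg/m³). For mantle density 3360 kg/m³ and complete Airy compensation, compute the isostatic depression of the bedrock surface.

0.281 km

Equating mass per unit area of the two columns: the ice load ρ_ice t is balanced by mantle displaced below, ρ_m s.
s = t ρ_ice / ρ_m = 1.02 km × 925/3360 = 0.281 km.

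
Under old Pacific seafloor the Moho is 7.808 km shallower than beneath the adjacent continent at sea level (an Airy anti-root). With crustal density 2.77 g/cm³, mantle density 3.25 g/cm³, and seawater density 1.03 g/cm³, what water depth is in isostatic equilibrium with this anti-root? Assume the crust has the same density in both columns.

2.15 km

Replacing a thickness d of crust by seawater at the top must be balanced by replacing crust with mantle at the base: d (ρ_c − ρ_w) = a (ρ_m − ρ_c).
d = a (ρ_m − ρ_c)/(ρ_c − ρ_w) = 7.808 km × 0.48/1.74 = 2.15 km.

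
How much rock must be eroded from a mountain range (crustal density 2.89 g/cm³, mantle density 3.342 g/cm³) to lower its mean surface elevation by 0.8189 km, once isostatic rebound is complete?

6.05 km

Net drop Δ = e − u = e − e ρ_c/ρ_m = e (ρ_m − ρ_c)/ρ_m.
e = Δ ρ_m/(ρ_m − ρ_c) = 0.8189 km × 3.342/0.452 = 6.05 km.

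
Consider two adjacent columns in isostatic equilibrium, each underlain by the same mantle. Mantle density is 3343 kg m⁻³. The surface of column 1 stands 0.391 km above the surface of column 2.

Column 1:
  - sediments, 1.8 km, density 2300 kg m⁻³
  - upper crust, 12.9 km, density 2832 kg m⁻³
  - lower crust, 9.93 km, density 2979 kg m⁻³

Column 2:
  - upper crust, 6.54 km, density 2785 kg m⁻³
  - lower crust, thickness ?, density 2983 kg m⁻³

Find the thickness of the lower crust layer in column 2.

19.8 km

Take the compensation level at the base of the deeper column (depth z_c below the surface of column 1) and equate Σ ρ_i t_i down to z_c; mantle fills any gap and the z_c terms cancel.
Column 1: 1.8×2300 + 12.9×2832 + 9.93×2979 + (z_c − 24.63)×3343
Column 2: 0.391×0 + 6.54×2785 + x×2983 + (z_c − 0.391 − 6.54 − x)×3343
The z_c×3343 term appears on both sides and cancels. Collect the known terms of each column as K = Σ(ρt)_known − 3343 × (depth of known layers): K_1 = 70254.27 − 3343×24.63 = −12083.82; K_2 = 18213.9 − 3343×(0.391 + 6.54) = −4956.433.
Balance: K_1 = K_2 − x×(3343 − 2983), so x = (K_2 − K_1)/(3343 − 2983) = 7127.39/360 = 19.8 km.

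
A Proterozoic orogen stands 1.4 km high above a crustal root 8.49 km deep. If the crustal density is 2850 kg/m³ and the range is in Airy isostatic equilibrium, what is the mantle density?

Airy balance: ρ_c h = (ρ_m − ρ_c) r → ρ_m = ρ_c (1 + h/r).
ρ_m = 2850 × (1 + 1.4 km/8.49 km) = 3320 kg/m³.

3320 kg/m³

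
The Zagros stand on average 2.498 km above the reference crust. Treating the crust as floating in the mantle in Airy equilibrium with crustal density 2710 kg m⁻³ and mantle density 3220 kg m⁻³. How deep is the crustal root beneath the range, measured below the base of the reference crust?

13.3 km

By Archimedes' principle applied to the lithosphere: the weight of the topography is balanced by the buoyancy of the root, ρ_c h = (ρ_m − ρ_c) r.
r = h · ρ_c / (ρ_m − ρ_c) = 2.498 km × 2710 / (3220 − 2710) = 13.3 km.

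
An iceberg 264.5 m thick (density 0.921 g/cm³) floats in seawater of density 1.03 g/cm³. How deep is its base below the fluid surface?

237 m

Draft d = t ρ_obj/ρ_fluid = 264.5 m × 0.921/1.03 = 237 m.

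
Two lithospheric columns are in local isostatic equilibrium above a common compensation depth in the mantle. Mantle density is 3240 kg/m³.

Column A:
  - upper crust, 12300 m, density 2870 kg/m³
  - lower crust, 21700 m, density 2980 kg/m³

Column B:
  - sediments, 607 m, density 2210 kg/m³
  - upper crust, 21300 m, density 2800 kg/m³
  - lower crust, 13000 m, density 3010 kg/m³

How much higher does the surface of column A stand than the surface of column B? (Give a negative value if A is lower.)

For any compensation level in the mantle, the mantle terms cancel and isostasy reduces to e = (Σt_A − Σt_B) − (Σ(ρt)_A − Σ(ρt)_B) / ρ_m.
Σt_A = 34000 m; Σt_B = 34907 m; Σ(ρt)_A = 99967000; Σ(ρt)_B = 100111470 (in m·kg/m³).
e = (34000 − 34907) − (99967000 − 100111470) / 3240 = −862 m.

−862 m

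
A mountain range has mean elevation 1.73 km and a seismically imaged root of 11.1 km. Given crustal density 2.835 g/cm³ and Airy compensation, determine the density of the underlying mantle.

Airy balance: ρ_c h = (ρ_m − ρ_c) r → ρ_m = ρ_c (1 + h/r).
ρ_m = 2.835 × (1 + 1.73 km/11.1 km) = 3.28 g/cm³.

3.28 g/cm³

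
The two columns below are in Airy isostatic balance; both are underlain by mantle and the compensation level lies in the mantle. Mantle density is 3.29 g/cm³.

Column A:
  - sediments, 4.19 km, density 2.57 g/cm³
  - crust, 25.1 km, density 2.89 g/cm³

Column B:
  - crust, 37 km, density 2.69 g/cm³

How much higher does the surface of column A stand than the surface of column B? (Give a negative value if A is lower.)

For any compensation level in the mantle, the mantle terms cancel and isostasy reduces to e = (Σt_A − Σt_B) − (Σ(ρt)_A − Σ(ρt)_B) / ρ_m.
Σt_A = 29.29 km; Σt_B = 37 km; Σ(ρt)_A = 83.3073; Σ(ρt)_B = 99.53 (in km·g/cm³).
e = (29.29 − 37) − (83.3073 − 99.53) / 3.29 = −2.78 km.

−2.78 km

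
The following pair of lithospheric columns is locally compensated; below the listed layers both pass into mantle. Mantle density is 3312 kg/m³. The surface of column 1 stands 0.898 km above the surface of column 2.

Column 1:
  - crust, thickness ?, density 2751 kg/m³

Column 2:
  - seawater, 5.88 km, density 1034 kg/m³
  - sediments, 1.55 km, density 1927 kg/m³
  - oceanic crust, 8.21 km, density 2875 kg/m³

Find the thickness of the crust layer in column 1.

39.4 km

Take the compensation level at the base of the deeper column (depth z_c below the surface of column 1) and equate Σ ρ_i t_i down to z_c; mantle fills any gap and the z_c terms cancel.
Column 1: x×2751 + (z_c − 0 − x)×3312
Column 2: 0.898×0 + 5.88×1034 + 1.55×1927 + 8.21×2875 + (z_c − 0.898 − 15.64)×3312
The z_c×3312 term appears on both sides and cancels. Collect the known terms of each column as K = Σ(ρt)_known − 3312 × (depth of known layers): K_1 = 0 − 3312×0 = 0; K_2 = 32670.52 − 3312×(0.898 + 15.64) = −22103.336.
Balance: K_1 − x×(3312 − 2751) = K_2, so x = (K_1 − K_2)/(3312 − 2751) = 22103.3/561 = 39.4 km.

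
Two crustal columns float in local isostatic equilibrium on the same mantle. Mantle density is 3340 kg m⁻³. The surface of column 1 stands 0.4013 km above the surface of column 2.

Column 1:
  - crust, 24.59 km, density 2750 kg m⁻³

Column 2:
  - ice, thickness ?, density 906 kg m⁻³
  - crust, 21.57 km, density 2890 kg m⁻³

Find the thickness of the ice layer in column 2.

1.42 km

Take the compensation level at the base of the deeper column (depth z_c below the surface of column 1) and equate Σ ρ_i t_i down to z_c; mantle fills any gap and the z_c terms cancel.
Column 1: 24.59×2750 + (z_c − 24.59)×3340
Column 2: 0.4013×0 + x×906 + 21.57×2890 + (z_c − 0.4013 − 21.57 − x)×3340
The z_c×3340 term appears on both sides and cancels. Collect the known terms of each column as K = Σ(ρt)_known − 3340 × (depth of known layers): K_1 = 67622.5 − 3340×24.59 = −14508.1; K_2 = 62337.3 − 3340×(0.4013 + 21.57) = −11046.842.
Balance: K_1 = K_2 − x×(3340 − 906), so x = (K_2 − K_1)/(3340 − 906) = 3461.26/2434 = 1.42 km.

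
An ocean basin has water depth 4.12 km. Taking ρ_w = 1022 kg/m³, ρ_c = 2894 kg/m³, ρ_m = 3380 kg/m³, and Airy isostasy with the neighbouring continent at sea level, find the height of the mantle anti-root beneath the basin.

For local isostatic compensation: replacing crust with seawater at the top is compensated by replacing crust with mantle at the base: d (ρ_c − ρ_w) = a (ρ_m − ρ_c).
a = d (ρ_c − ρ_w)/(ρ_m − ρ_c) = 4.12 km × 1872/486 = 15.9 km.

15.9 km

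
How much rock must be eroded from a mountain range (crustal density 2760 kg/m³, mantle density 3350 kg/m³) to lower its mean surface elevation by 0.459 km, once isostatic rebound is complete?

Net drop Δ = e − u = e − e ρ_c/ρ_m = e (ρ_m − ρ_c)/ρ_m.
e = Δ ρ_m/(ρ_m − ρ_c) = 0.459 km × 3350/590 = 2.61 km.

2.61 km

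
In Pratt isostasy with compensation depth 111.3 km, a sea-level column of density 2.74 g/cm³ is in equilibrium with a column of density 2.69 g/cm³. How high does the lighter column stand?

ρ_ref D = ρ (D + h) → h = D (ρ_ref − ρ)/ρ.
h = 111.3 km × (2.74 − 2.69)/2.69 = 2.07 km.

2.07 km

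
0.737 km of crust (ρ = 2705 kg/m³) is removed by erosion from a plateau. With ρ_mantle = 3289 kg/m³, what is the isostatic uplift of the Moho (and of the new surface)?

Unloading: uplift u = e ρ_c/ρ_m = 0.737 km × 2705/3289 = 0.606 km.

0.606 km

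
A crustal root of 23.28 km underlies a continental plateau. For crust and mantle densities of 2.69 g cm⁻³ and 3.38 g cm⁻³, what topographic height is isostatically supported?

5.97 km

By Archimedes' principle applied to the lithosphere: ρ_c h = (ρ_m − ρ_c) r.
h = r (ρ_m − ρ_c) / ρ_c = 23.28 km × (3.38 − 2.69) / 2.69 = 5.97 km.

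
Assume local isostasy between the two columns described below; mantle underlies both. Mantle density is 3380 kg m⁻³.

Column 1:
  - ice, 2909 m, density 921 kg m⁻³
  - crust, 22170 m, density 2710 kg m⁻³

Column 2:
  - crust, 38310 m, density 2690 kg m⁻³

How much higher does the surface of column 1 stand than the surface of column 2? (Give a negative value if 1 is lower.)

For any compensation level in the mantle, the mantle terms cancel and isostasy reduces to e = (Σt_1 − Σt_2) − (Σ(ρt)_1 − Σ(ρt)_2) / ρ_m.
Σt_1 = 25079 m; Σt_2 = 38310 m; Σ(ρt)_1 = 62759889; Σ(ρt)_2 = 103053900 (in m·kg m⁻³).
e = (25079 − 38310) − (62759889 − 103053900) / 3380 = −1310 m.

−1310 m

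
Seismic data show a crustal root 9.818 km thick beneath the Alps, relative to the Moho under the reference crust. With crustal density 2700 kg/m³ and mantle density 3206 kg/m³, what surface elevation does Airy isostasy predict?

Isostatic balance requires: ρ_c h = (ρ_m − ρ_c) r.
h = r (ρ_m − ρ_c) / ρ_c = 9.818 km × (3206 − 2700) / 2700 = 1.84 km.

1.84 km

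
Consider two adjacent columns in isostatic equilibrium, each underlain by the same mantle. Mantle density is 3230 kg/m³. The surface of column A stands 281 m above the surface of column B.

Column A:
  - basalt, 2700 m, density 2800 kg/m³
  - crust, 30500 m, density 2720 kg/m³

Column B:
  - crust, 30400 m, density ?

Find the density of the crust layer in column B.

Take the compensation level at the base of the deeper column (depth z_c below the surface of column A) and equate Σ ρ_i t_i down to z_c; mantle fills any gap and the z_c terms cancel.
Column A: 2700×2800 + 30500×2720 + (z_c − 33200)×3230
Column B: 281×0 + 30400×ρ + (z_c − 281 − 30400)×3230
The z_c×3230 term appears on both sides and cancels. Collect the known terms of each column as K = Σ(ρt)_known − 3230 × (depth of known layers): K_A = 90520000 − 3230×33200 = −16716000; K_B = 0 − 3230×(281 + 30400) = −99099630.
Balance: K_A = K_B + 30400×ρ, so ρ = (K_A − K_B)/30400 = 82383600/30400 = 2710 kg/m³.

2710 kg/m³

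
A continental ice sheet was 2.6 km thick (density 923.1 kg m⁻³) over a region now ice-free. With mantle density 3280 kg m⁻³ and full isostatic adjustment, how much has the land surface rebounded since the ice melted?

Removing the load lets mantle flow back in; uplift u satisfies ρ_ice t = ρ_m u.
u = t ρ_ice/ρ_m = 2.6 km × 923.1/3280 = 0.732 km.

0.732 km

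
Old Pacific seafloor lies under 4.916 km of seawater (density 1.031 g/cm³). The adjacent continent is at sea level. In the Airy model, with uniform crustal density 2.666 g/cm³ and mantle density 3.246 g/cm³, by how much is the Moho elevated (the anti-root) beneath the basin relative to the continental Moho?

For local isostatic compensation: replacing crust with seawater at the top is compensated by replacing crust with mantle at the base: d (ρ_c − ρ_w) = a (ρ_m − ρ_c).
a = d (ρ_c − ρ_w)/(ρ_m − ρ_c) = 4.916 km × 1.635/0.58 = 13.9 km.

13.9 km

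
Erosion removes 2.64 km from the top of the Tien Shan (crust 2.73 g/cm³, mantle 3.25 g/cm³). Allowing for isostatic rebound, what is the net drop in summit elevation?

0.422 km

Rebound u = e ρ_c/ρ_m = 2.64 km × 2.73/3.25 = 2.218 km.
Net surface drop = e − u = 2.64 km − 2.218 km = e (ρ_m − ρ_c)/ρ_m = 0.422 km.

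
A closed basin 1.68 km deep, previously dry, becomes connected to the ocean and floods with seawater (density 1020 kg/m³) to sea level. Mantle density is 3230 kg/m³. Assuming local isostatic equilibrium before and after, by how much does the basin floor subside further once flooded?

0.775 km

After flooding the water column is d + s deep. Its weight must equal the weight of mantle displaced by the extra subsidence s: (d + s) ρ_w = s ρ_m.
s = d ρ_w / (ρ_m − ρ_w) = 1.68 km × 1020/(3230 − 1020) = 0.775 km.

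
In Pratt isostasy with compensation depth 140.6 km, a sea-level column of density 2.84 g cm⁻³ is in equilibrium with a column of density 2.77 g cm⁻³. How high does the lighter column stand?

3.55 km

ρ_ref D = ρ (D + h) → h = D (ρ_ref − ρ)/ρ.
h = 140.6 km × (2.84 − 2.77)/2.77 = 3.55 km.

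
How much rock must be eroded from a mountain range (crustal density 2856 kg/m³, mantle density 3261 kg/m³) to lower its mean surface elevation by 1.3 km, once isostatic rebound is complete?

Net drop Δ = e − u = e − e ρ_c/ρ_m = e (ρ_m − ρ_c)/ρ_m.
e = Δ ρ_m/(ρ_m − ρ_c) = 1.3 km × 3261/405 = 10.5 km.

10.5 km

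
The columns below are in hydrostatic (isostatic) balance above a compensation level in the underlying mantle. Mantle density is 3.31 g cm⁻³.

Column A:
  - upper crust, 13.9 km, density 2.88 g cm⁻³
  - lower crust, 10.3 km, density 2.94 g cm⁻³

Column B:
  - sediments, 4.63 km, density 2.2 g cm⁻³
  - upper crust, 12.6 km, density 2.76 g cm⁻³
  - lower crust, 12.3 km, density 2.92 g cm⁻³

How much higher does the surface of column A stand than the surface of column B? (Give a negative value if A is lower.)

−2.14 km

For any compensation level in the mantle, the mantle terms cancel and isostasy reduces to e = (Σt_A − Σt_B) − (Σ(ρt)_A − Σ(ρt)_B) / ρ_m.
Σt_A = 24.2 km; Σt_B = 29.53 km; Σ(ρt)_A = 70.314; Σ(ρt)_B = 80.878 (in km·g cm⁻³).
e = (24.2 − 29.53) − (70.314 − 80.878) / 3.31 = −2.14 km.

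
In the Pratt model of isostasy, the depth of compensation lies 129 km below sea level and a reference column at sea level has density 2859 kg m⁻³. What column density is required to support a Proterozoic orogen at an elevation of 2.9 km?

Pratt balance: ρ_ref D = ρ (D + h).
ρ = ρ_ref D/(D + h) = 2859 × 129 km/(129 km + 2.9 km) = 2800 kg m⁻³.

2800 kg m⁻³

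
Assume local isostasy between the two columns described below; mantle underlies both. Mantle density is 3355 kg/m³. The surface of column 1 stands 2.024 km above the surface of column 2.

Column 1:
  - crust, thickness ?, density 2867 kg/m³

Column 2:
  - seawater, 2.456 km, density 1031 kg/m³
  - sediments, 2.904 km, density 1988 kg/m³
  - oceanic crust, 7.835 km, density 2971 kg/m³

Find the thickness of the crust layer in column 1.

39.9 km

Take the compensation level at the base of the deeper column (depth z_c below the surface of column 1) and equate Σ ρ_i t_i down to z_c; mantle fills any gap and the z_c terms cancel.
Column 1: x×2867 + (z_c − 0 − x)×3355
Column 2: 2.024×0 + 2.456×1031 + 2.904×1988 + 7.835×2971 + (z_c − 2.024 − 13.195)×3355
The z_c×3355 term appears on both sides and cancels. Collect the known terms of each column as K = Σ(ρt)_known − 3355 × (depth of known layers): K_1 = 0 − 3355×0 = 0; K_2 = 31583.073 − 3355×(2.024 + 13.195) = −19476.672.
Balance: K_1 − x×(3355 − 2867) = K_2, so x = (K_1 − K_2)/(3355 − 2867) = 19476.7/488 = 39.9 km.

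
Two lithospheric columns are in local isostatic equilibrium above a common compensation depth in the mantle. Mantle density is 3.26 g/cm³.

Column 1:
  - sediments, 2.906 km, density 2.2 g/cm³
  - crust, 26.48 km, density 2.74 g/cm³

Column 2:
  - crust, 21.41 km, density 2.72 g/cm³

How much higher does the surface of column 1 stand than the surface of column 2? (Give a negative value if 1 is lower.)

For any compensation level in the mantle, the mantle terms cancel and isostasy reduces to e = (Σt_1 − Σt_2) − (Σ(ρt)_1 − Σ(ρt)_2) / ρ_m.
Σt_1 = 29.386 km; Σt_2 = 21.41 km; Σ(ρt)_1 = 78.9484; Σ(ρt)_2 = 58.2352 (in km·g/cm³).
e = (29.386 − 21.41) − (78.9484 − 58.2352) / 3.26 = 1.62 km.

1.62 km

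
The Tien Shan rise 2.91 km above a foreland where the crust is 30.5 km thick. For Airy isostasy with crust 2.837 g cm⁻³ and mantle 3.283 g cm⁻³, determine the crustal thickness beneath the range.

51.9 km

Root depth r = h ρ_c / (ρ_m − ρ_c) = 2.91 km × 2.837 / 0.446 = 18.51 km.
Total thickness = T + h + r = 30.5 km + 2.91 km + 18.51 km = 51.9 km.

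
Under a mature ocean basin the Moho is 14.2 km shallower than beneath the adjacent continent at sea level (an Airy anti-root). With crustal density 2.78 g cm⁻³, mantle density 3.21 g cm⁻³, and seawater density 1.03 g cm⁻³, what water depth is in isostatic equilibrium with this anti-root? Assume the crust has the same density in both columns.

3.49 km

Replacing a thickness d of crust by seawater at the top must be balanced by replacing crust with mantle at the base: d (ρ_c − ρ_w) = a (ρ_m − ρ_c).
d = a (ρ_m − ρ_c)/(ρ_c − ρ_w) = 14.2 km × 0.43/1.75 = 3.49 km.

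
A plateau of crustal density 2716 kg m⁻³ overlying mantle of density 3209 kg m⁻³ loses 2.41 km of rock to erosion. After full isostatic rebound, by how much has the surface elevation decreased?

Rebound u = e ρ_c/ρ_m = 2.41 km × 2716/3209 = 2.04 km.
Net surface drop = e − u = 2.41 km − 2.04 km = e (ρ_m − ρ_c)/ρ_m = 0.37 km.

0.37 km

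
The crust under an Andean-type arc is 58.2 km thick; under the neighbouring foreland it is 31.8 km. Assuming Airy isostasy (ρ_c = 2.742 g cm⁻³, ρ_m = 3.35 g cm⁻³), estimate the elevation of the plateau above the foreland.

4.79 km

Excess crust Δ = 58.2 km − 31.8 km = 26.4 km, split between elevation h and root r with h + r = Δ.
Airy balance ρ_c h = (ρ_m − ρ_c) r gives r = h ρ_c/(ρ_m − ρ_c), so h (1 + ρ_c/(ρ_m − ρ_c)) = Δ, i.e. h = Δ (ρ_m − ρ_c)/ρ_m.
h = 26.4 km × 0.608/3.35 = 4.79 km.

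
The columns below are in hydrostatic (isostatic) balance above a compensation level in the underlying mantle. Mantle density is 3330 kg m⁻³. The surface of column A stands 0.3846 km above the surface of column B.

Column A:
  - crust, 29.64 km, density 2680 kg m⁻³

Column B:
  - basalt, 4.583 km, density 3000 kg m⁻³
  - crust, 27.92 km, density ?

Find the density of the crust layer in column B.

Take the compensation level at the base of the deeper column (depth z_c below the surface of column A) and equate Σ ρ_i t_i down to z_c; mantle fills any gap and the z_c terms cancel.
Column A: 29.64×2680 + (z_c − 29.64)×3330
Column B: 0.3846×0 + 4.583×3000 + 27.92×ρ + (z_c − 0.3846 − 32.503)×3330
The z_c×3330 term appears on both sides and cancels. Collect the known terms of each column as K = Σ(ρt)_known − 3330 × (depth of known layers): K_A = 79435.2 − 3330×29.64 = −19266; K_B = 13749 − 3330×(0.3846 + 32.503) = −95766.708.
Balance: K_A = K_B + 27.92×ρ, so ρ = (K_A − K_B)/27.92 = 76500.7/27.92 = 2740 kg m⁻³.

2740 kg m⁻³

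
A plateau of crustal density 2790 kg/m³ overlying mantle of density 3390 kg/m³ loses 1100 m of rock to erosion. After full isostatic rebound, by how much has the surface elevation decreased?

Rebound u = e ρ_c/ρ_m = 1100 m × 2790/3390 = 905.3 m.
Net surface drop = e − u = 1100 m − 905.3 m = e (ρ_m − ρ_c)/ρ_m = 195 m.

195 m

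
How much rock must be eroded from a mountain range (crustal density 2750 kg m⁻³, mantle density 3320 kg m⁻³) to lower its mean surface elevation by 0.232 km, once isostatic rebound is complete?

1.35 km

Net drop Δ = e − u = e − e ρ_c/ρ_m = e (ρ_m − ρ_c)/ρ_m.
e = Δ ρ_m/(ρ_m − ρ_c) = 0.232 km × 3320/570 = 1.35 km.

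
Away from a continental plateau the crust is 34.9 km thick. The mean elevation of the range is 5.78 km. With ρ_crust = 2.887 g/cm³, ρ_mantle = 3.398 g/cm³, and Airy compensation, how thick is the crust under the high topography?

73.3 km

Root depth r = h ρ_c / (ρ_m − ρ_c) = 5.78 km × 2.887 / 0.511 = 32.66 km.
Total thickness = T + h + r = 34.9 km + 5.78 km + 32.66 km = 73.3 km.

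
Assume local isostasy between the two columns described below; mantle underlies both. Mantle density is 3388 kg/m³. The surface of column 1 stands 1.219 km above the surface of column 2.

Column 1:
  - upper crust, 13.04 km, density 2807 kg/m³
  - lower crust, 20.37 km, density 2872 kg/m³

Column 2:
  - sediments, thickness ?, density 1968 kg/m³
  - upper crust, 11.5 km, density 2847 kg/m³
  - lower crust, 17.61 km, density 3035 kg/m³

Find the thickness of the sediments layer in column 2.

Take the compensation level at the base of the deeper column (depth z_c below the surface of column 1) and equate Σ ρ_i t_i down to z_c; mantle fills any gap and the z_c terms cancel.
Column 1: 13.04×2807 + 20.37×2872 + (z_c − 33.41)×3388
Column 2: 1.219×0 + x×1968 + 11.5×2847 + 17.61×3035 + (z_c − 1.219 − 29.11 − x)×3388
The z_c×3388 term appears on both sides and cancels. Collect the known terms of each column as K = Σ(ρt)_known − 3388 × (depth of known layers): K_1 = 95105.92 − 3388×33.41 = −18087.16; K_2 = 86186.85 − 3388×(1.219 + 29.11) = −16567.802.
Balance: K_1 = K_2 − x×(3388 − 1968), so x = (K_2 − K_1)/(3388 − 1968) = 1519.36/1420 = 1.07 km.

1.07 km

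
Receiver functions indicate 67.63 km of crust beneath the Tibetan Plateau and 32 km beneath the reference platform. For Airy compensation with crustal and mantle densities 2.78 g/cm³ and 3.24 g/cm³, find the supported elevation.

5.06 km

Excess crust Δ = 67.63 km − 32 km = 35.63 km, split between elevation h and root r with h + r = Δ.
Airy balance ρ_c h = (ρ_m − ρ_c) r gives r = h ρ_c/(ρ_m − ρ_c), so h (1 + ρ_c/(ρ_m − ρ_c)) = Δ, i.e. h = Δ (ρ_m − ρ_c)/ρ_m.
h = 35.63 km × 0.46/3.24 = 5.06 km.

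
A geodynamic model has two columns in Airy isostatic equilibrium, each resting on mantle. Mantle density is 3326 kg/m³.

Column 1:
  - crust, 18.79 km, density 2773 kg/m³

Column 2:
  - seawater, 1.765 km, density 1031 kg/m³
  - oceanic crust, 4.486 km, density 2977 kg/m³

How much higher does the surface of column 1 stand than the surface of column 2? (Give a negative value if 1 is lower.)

1.44 km

For any compensation level in the mantle, the mantle terms cancel and isostasy reduces to e = (Σt_1 − Σt_2) − (Σ(ρt)_1 − Σ(ρt)_2) / ρ_m.
Σt_1 = 18.79 km; Σt_2 = 6.251 km; Σ(ρt)_1 = 52104.67; Σ(ρt)_2 = 15174.537 (in km·kg/m³).
e = (18.79 − 6.251) − (52104.67 − 15174.537) / 3326 = 1.44 km.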